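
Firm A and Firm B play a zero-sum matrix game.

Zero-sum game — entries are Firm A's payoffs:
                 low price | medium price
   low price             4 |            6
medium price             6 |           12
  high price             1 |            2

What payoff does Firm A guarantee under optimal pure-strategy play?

Row minima: 4, 6, 1 → Firm A's maximin is 6.
Column maxima: 6, 12 → Firm B's minimax is 6.
They coincide at (medium price, low price), so the value is 6.

6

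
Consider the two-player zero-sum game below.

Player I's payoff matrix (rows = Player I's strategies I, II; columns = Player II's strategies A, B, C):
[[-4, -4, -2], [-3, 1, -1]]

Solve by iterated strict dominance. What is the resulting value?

Column C is strictly dominated by A for Player II (-4<-2, -3<-1); eliminate C.
Row I is strictly dominated by row II (-3>-4, 1>-4); eliminate I.
Column B is strictly dominated by A for Player II (-3<1); eliminate B.
Only (II, A) remains, with payoff -3.

-3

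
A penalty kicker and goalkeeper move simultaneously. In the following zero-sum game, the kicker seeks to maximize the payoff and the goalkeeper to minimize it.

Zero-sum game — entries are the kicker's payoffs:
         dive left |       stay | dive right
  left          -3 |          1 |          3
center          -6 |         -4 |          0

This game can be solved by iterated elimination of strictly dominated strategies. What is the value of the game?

-3

Column dive right is strictly dominated by dive left for the goalkeeper (-3<3, -6<0); eliminate dive right.
Row center is strictly dominated by row left (-3>-6, 1>-4); eliminate center.
Column stay is strictly dominated by dive left for the goalkeeper (-3<1); eliminate stay.
Only (left, dive left) remains, with payoff -3.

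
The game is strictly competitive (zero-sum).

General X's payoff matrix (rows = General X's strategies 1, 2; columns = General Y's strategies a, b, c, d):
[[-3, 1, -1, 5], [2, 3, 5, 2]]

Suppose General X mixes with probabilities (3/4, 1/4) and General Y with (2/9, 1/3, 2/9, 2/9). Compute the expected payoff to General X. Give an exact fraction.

7/6

Against (2/9, 1/3, 2/9, 2/9), each row's expected payoff is 1: 5/9; 2: 3.
Taking the (3/4, 1/4)-weighted average: (3/4)·(5/9) + (1/4)·(3) = 7/6.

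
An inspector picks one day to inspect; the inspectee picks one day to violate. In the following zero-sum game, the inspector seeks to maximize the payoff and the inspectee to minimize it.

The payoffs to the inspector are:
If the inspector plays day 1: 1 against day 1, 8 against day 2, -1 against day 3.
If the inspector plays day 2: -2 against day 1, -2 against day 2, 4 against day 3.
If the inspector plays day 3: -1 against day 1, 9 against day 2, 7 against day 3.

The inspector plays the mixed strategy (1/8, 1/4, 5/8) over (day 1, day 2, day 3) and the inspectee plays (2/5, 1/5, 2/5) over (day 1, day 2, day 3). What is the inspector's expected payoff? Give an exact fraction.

117/40

Against (2/5, 1/5, 2/5), each row's expected payoff is day 1: 8/5; day 2: 2/5; day 3: 21/5.
Taking the (1/8, 1/4, 5/8)-weighted average: (1/8)·(8/5) + (1/4)·(2/5) + (5/8)·(21/5) = 117/40.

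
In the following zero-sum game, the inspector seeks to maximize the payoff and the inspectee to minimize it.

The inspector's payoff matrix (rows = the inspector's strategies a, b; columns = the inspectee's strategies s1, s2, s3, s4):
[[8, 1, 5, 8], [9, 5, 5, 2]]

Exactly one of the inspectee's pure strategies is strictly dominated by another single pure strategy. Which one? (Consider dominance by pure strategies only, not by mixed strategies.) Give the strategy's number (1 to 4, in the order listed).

The inspectee prefers columns that give the inspector less. Compare s1 with s2: 1 < 8, 5 < 9.
So s2 strictly dominates s1 for the inspectee; s1 is strictly dominated.

1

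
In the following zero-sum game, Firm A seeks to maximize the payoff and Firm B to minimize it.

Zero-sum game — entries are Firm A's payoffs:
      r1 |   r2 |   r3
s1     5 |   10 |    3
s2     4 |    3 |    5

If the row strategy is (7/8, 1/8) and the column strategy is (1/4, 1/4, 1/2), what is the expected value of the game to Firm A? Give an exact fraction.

Against (1/4, 1/4, 1/2), each row's expected payoff is s1: 21/4; s2: 17/4.
Taking the (7/8, 1/8)-weighted average: (7/8)·(21/4) + (1/8)·(17/4) = 41/8.

41/8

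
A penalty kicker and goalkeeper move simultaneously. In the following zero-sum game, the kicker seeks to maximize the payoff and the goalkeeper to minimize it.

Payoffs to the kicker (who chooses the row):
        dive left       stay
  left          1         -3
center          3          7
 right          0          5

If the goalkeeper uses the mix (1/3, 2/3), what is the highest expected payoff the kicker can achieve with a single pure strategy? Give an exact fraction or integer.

17/3

left: (1)·(1/3) + (-3)·(2/3) = -5/3.
center: (3)·(1/3) + (7)·(2/3) = 17/3.
right: (0)·(1/3) + (5)·(2/3) = 10/3.
The best pure response is center with expected payoff 17/3.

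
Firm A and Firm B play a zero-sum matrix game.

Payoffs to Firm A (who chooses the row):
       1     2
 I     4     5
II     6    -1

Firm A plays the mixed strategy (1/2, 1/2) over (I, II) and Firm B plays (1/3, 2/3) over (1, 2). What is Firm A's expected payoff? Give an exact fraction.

3

Against (1/3, 2/3), each row's expected payoff is I: 14/3; II: 4/3.
Taking the (1/2, 1/2)-weighted average: (1/2)·(14/3) + (1/2)·(4/3) = 3.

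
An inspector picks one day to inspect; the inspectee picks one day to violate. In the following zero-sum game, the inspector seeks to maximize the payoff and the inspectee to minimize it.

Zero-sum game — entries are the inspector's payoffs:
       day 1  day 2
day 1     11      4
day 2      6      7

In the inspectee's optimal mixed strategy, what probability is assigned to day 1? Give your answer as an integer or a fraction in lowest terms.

Row minima are 4 and 6, so the inspector's maximin is 6; column maxima are 11 and 7, so the inspectee's minimax is 7. These differ, so the equilibrium is in mixed strategies.
Let the inspectee play day 1 with probability q. The inspector is indifferent when 11q + 4(1−q) = 6q + 7(1−q), giving q = 3/8.

3/8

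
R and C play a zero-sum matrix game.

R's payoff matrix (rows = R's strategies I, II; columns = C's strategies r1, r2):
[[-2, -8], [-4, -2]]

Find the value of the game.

Row minima are -8 and -4, so R's maximin is -4; column maxima are -2 and -2, so C's minimax is -2. These differ, so the equilibrium is in mixed strategies.
Let R play I with probability p. C is indifferent when −2p − 4(1−p) = −8p − 2(1−p), giving p = 1/4.
Let C play r1 with probability q. R is indifferent when −2q − 8(1−q) = −4q − 2(1−q), giving q = 3/4.
The value is -2·(3/4) + (-8)·(1/4) = -7/2.

-7/2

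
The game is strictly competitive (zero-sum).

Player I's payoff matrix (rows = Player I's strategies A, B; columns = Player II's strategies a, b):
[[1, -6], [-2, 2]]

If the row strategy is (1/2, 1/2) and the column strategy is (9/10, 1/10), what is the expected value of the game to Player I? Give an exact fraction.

Against (9/10, 1/10), each row's expected payoff is A: 3/10; B: -8/5.
Taking the (1/2, 1/2)-weighted average: (1/2)·(3/10) + (1/2)·(-8/5) = -13/20.

-13/20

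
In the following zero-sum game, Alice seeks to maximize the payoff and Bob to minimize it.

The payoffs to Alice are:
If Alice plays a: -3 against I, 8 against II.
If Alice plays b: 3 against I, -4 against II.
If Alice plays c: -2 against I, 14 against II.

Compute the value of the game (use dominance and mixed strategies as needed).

Row a is strictly dominated by row c, so Alice never plays it.
The remaining 2×2 game on (b, c) × (I, II) has no saddle point. Let Alice play b with probability p; indifference gives 3p − 2(1−p) = −4p + 14(1−p), so p = 16/23.
Similarly Bob's optimal q on I is 18/23, and the value is 3·(18/23) + (-4)·(5/23) = 34/23.

34/23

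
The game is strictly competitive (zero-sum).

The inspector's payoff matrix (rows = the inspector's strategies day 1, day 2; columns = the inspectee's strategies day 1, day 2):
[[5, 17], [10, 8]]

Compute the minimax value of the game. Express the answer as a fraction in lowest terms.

65/7

Row minima are 5 and 8, so the inspector's maximin is 8; column maxima are 10 and 17, so the inspectee's minimax is 10. These differ, so the equilibrium is in mixed strategies.
Let the inspector play day 1 with probability p. The inspectee is indifferent when 5p + 10(1−p) = 17p + 8(1−p), giving p = 1/7.
Let the inspectee play day 1 with probability q. The inspector is indifferent when 5q + 17(1−q) = 10q + 8(1−q), giving q = 9/14.
The value is 5·(9/14) + (17)·(5/14) = 65/7.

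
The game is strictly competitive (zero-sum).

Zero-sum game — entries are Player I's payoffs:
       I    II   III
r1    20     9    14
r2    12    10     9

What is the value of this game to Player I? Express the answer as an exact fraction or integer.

Column I is strictly dominated by III for Player II (it gives Player I more in every row).
The remaining 2×2 game on (r1, r2) × (II, III) has no saddle point. Let Player I play r1 with probability p; indifference gives 9p + 10(1−p) = 14p + 9(1−p), so p = 1/6.
Similarly Player II's optimal q on II is 5/6, and the value is 9·(5/6) + (14)·(1/6) = 59/6.

59/6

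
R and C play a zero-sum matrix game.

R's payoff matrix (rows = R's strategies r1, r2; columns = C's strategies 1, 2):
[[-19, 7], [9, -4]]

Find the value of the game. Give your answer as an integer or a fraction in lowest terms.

-1/3

Row minima are -19 and -4, so R's maximin is -4; column maxima are 9 and 7, so C's minimax is 7. These differ, so the equilibrium is in mixed strategies.
Let R play r1 with probability p. C is indifferent when −19p + 9(1−p) = 7p − 4(1−p), giving p = 1/3.
Let C play 1 with probability q. R is indifferent when −19q + 7(1−q) = 9q − 4(1−q), giving q = 11/39.
The value is -19·(11/39) + (7)·(28/39) = -1/3.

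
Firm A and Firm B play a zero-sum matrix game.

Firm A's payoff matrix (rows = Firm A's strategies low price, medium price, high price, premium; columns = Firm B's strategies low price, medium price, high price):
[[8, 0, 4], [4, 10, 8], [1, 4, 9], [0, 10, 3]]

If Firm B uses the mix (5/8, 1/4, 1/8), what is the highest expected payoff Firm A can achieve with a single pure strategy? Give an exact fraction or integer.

6

low price: (8)·(5/8) + (0)·(1/4) + (4)·(1/8) = 11/2.
medium price: (4)·(5/8) + (10)·(1/4) + (8)·(1/8) = 6.
high price: (1)·(5/8) + (4)·(1/4) + (9)·(1/8) = 11/4.
premium: (0)·(5/8) + (10)·(1/4) + (3)·(1/8) = 23/8.
The best pure response is medium price with expected payoff 6.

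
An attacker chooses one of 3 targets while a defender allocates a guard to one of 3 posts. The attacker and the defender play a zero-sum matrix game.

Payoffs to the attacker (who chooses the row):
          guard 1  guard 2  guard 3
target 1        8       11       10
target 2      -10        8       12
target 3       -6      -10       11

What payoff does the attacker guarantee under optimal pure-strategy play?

Row minima: 8, -10, -10 → the attacker's maximin is 8.
Column maxima: 8, 11, 12 → the defender's minimax is 8.
They coincide at (target 1, guard 1), so the value is 8.

8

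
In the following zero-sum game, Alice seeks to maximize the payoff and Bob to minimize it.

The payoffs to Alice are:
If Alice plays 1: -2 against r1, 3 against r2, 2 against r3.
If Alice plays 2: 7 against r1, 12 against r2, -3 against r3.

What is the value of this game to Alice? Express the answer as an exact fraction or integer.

4/7

Column r2 is strictly dominated by r1 for Bob (it gives Alice more in every row).
The remaining 2×2 game on (1, 2) × (r1, r3) has no saddle point. Let Alice play 1 with probability p; indifference gives −2p + 7(1−p) = 2p − 3(1−p), so p = 5/7.
Similarly Bob's optimal q on r1 is 5/14, and the value is -2·(5/14) + (2)·(9/14) = 4/7.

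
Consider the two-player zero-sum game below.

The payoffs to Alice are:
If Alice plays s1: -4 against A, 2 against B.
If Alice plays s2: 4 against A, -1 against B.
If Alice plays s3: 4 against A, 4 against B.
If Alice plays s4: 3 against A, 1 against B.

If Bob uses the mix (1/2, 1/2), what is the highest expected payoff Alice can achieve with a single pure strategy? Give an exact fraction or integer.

s1: (-4)·(1/2) + (2)·(1/2) = -1.
s2: (4)·(1/2) + (-1)·(1/2) = 3/2.
s3: (4)·(1/2) + (4)·(1/2) = 4.
s4: (3)·(1/2) + (1)·(1/2) = 2.
The best pure response is s3 with expected payoff 4.

4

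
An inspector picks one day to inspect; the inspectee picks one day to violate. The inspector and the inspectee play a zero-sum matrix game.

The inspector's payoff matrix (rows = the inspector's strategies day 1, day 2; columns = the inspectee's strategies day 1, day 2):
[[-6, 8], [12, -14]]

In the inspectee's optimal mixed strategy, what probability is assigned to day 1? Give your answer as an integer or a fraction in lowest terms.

Row minima are -6 and -14, so the inspector's maximin is -6; column maxima are 12 and 8, so the inspectee's minimax is 8. These differ, so the equilibrium is in mixed strategies.
Let the inspectee play day 1 with probability q. The inspector is indifferent when −6q + 8(1−q) = 12q − 14(1−q), giving q = 11/20.

11/20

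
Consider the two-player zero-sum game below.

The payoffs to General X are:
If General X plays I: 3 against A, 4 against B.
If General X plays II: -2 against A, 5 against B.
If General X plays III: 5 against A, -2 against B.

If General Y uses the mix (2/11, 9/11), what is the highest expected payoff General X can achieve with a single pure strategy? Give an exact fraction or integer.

I: (3)·(2/11) + (4)·(9/11) = 42/11.
II: (-2)·(2/11) + (5)·(9/11) = 41/11.
III: (5)·(2/11) + (-2)·(9/11) = -8/11.
The best pure response is I with expected payoff 42/11.

42/11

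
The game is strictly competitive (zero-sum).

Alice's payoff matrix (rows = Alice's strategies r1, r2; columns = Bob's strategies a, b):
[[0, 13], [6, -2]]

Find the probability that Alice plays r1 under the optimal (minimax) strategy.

8/21

Row minima are 0 and -2, so Alice's maximin is 0; column maxima are 6 and 13, so Bob's minimax is 6. These differ, so the equilibrium is in mixed strategies.
Let Alice play r1 with probability p. Bob is indifferent when 6(1−p) = 13p − 2(1−p), giving p = 8/21.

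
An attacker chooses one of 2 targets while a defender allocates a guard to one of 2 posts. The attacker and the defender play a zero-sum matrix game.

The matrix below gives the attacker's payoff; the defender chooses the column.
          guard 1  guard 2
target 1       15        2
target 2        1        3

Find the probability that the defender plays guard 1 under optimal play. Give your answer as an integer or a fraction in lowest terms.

Row minima are 2 and 1, so the attacker's maximin is 2; column maxima are 15 and 3, so the defender's minimax is 3. These differ, so the equilibrium is in mixed strategies.
Let the defender play guard 1 with probability q. The attacker is indifferent when 15q + 2(1−q) = q + 3(1−q), giving q = 1/15.

1/15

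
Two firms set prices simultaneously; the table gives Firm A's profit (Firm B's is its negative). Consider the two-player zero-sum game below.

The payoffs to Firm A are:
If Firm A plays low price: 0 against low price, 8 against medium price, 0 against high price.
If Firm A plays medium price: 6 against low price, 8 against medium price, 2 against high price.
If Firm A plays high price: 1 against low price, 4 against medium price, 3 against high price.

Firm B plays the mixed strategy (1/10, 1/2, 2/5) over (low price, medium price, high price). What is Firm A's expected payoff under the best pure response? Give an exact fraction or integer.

low price: (0)·(1/10) + (8)·(1/2) + (0)·(2/5) = 4.
medium price: (6)·(1/10) + (8)·(1/2) + (2)·(2/5) = 27/5.
high price: (1)·(1/10) + (4)·(1/2) + (3)·(2/5) = 33/10.
The best pure response is medium price with expected payoff 27/5.

27/5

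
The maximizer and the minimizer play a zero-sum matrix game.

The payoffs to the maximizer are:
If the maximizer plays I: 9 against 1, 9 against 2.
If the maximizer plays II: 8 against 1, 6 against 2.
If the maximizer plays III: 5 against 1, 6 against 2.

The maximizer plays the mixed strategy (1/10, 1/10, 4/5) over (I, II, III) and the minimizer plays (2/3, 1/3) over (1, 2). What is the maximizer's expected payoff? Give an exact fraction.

Against (2/3, 1/3), each row's expected payoff is I: 9; II: 22/3; III: 16/3.
Taking the (1/10, 1/10, 4/5)-weighted average: (1/10)·(9) + (1/10)·(22/3) + (4/5)·(16/3) = 59/10.

59/10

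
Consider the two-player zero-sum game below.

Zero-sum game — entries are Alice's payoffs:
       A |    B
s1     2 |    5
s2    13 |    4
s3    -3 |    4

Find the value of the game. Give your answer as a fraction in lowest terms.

19/4

Row s3 is strictly dominated by row s1, so Alice never plays it.
The remaining 2×2 game on (s1, s2) × (A, B) has no saddle point. Let Alice play s1 with probability p; indifference gives 2p + 13(1−p) = 5p + 4(1−p), so p = 3/4.
Similarly Bob's optimal q on A is 1/12, and the value is 2·(1/12) + (5)·(11/12) = 19/4.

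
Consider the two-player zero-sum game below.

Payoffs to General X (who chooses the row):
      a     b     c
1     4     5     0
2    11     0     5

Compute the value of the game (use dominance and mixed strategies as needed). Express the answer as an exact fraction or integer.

5/2

Column a is strictly dominated by c for General Y (it gives General X more in every row).
The remaining 2×2 game on (1, 2) × (b, c) has no saddle point. Let General X play 1 with probability p; indifference gives 5p = 5(1−p), so p = 1/2.
Similarly General Y's optimal q on b is 1/2, and the value is 5·(1/2) + (0)·(1/2) = 5/2.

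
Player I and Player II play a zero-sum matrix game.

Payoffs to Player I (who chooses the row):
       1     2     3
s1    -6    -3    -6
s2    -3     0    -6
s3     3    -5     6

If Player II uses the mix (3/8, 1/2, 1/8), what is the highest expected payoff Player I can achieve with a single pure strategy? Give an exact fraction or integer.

s1: (-6)·(3/8) + (-3)·(1/2) + (-6)·(1/8) = -9/2.
s2: (-3)·(3/8) + (0)·(1/2) + (-6)·(1/8) = -15/8.
s3: (3)·(3/8) + (-5)·(1/2) + (6)·(1/8) = -5/8.
The best pure response is s3 with expected payoff -5/8.

-5/8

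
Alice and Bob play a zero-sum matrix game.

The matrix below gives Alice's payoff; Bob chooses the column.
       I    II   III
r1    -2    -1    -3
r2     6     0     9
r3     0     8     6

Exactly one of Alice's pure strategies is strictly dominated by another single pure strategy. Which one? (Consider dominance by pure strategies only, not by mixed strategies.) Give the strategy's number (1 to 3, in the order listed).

Compare r1 with r2: 6 > -2, 0 > -1, 9 > -3.
So r2 strictly dominates r1 for Alice; r1 is strictly dominated.

1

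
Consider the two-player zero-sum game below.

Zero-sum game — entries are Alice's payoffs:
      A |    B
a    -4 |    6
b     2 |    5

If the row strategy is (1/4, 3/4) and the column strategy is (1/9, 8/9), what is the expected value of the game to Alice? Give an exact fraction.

85/18

Against (1/9, 8/9), each row's expected payoff is a: 44/9; b: 14/3.
Taking the (1/4, 3/4)-weighted average: (1/4)·(44/9) + (3/4)·(14/3) = 85/18.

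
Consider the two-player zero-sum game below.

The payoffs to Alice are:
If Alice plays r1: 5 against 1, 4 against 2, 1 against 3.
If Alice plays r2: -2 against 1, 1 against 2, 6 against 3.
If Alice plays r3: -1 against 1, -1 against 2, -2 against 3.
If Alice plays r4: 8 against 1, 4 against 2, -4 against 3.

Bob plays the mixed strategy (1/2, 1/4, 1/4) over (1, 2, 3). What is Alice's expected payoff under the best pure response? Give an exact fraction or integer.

4

r1: (5)·(1/2) + (4)·(1/4) + (1)·(1/4) = 15/4.
r2: (-2)·(1/2) + (1)·(1/4) + (6)·(1/4) = 3/4.
r3: (-1)·(1/2) + (-1)·(1/4) + (-2)·(1/4) = -5/4.
r4: (8)·(1/2) + (4)·(1/4) + (-4)·(1/4) = 4.
The best pure response is r4 with expected payoff 4.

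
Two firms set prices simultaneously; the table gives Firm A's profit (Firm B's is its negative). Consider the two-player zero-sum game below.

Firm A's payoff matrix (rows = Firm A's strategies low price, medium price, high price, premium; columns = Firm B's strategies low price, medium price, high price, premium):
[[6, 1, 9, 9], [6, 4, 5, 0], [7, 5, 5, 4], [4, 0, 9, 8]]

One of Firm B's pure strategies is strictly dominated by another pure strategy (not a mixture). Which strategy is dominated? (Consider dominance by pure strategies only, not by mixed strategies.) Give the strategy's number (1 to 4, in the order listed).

1

Firm B prefers columns that give Firm A less. Compare low price with medium price: 1 < 6, 4 < 6, 5 < 7, 0 < 4.
So medium price strictly dominates low price for Firm B; low price is strictly dominated.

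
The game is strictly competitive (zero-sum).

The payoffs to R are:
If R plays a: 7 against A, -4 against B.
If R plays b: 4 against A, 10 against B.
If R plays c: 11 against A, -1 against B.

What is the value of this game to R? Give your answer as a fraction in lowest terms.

Row a is strictly dominated by row c, so R never plays it.
The remaining 2×2 game on (b, c) × (A, B) has no saddle point. Let R play b with probability p; indifference gives 4p + 11(1−p) = 10p − (1−p), so p = 2/3.
Similarly C's optimal q on A is 11/18, and the value is 4·(11/18) + (10)·(7/18) = 19/3.

19/3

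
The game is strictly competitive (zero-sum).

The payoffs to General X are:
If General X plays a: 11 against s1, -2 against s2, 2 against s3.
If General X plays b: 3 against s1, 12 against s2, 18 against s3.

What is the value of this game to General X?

Column s3 is strictly dominated by s2 for General Y (it gives General X more in every row).
The remaining 2×2 game on (a, b) × (s1, s2) has no saddle point. Let General X play a with probability p; indifference gives 11p + 3(1−p) = −2p + 12(1−p), so p = 9/22.
Similarly General Y's optimal q on s1 is 7/11, and the value is 11·(7/11) + (-2)·(4/11) = 69/11.

69/11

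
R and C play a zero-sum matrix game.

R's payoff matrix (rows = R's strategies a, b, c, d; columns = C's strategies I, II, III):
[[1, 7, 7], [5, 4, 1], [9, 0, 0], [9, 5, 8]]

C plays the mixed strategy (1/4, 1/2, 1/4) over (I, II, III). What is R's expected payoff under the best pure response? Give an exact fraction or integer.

a: (1)·(1/4) + (7)·(1/2) + (7)·(1/4) = 11/2.
b: (5)·(1/4) + (4)·(1/2) + (1)·(1/4) = 7/2.
c: (9)·(1/4) + (0)·(1/2) + (0)·(1/4) = 9/4.
d: (9)·(1/4) + (5)·(1/2) + (8)·(1/4) = 27/4.
The best pure response is d with expected payoff 27/4.

27/4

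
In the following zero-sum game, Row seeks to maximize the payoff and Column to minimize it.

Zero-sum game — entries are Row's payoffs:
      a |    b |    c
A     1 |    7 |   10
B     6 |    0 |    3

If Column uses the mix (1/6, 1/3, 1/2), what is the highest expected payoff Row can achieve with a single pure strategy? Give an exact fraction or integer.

A: (1)·(1/6) + (7)·(1/3) + (10)·(1/2) = 15/2.
B: (6)·(1/6) + (0)·(1/3) + (3)·(1/2) = 5/2.
The best pure response is A with expected payoff 15/2.

15/2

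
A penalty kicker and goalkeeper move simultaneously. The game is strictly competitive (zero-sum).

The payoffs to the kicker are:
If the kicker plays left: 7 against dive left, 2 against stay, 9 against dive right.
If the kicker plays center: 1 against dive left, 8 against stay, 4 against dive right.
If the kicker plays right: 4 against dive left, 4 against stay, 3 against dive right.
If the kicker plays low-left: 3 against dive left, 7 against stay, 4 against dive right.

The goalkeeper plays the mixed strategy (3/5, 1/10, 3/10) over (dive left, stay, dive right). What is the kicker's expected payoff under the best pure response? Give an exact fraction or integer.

left: (7)·(3/5) + (2)·(1/10) + (9)·(3/10) = 71/10.
center: (1)·(3/5) + (8)·(1/10) + (4)·(3/10) = 13/5.
right: (4)·(3/5) + (4)·(1/10) + (3)·(3/10) = 37/10.
low-left: (3)·(3/5) + (7)·(1/10) + (4)·(3/10) = 37/10.
The best pure response is left with expected payoff 71/10.

71/10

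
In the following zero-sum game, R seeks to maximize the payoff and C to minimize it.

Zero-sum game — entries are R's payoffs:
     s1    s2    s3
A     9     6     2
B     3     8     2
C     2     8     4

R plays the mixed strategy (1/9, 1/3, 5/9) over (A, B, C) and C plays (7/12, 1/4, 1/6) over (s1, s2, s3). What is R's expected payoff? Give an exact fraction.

77/18

Against (7/12, 1/4, 1/6), each row's expected payoff is A: 85/12; B: 49/12; C: 23/6.
Taking the (1/9, 1/3, 5/9)-weighted average: (1/9)·(85/12) + (1/3)·(49/12) + (5/9)·(23/6) = 77/18.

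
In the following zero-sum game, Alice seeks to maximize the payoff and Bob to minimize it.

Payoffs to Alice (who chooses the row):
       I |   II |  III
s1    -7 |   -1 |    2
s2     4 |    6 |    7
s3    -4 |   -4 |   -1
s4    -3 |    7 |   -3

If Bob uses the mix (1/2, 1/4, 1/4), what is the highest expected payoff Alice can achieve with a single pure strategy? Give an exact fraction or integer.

21/4

s1: (-7)·(1/2) + (-1)·(1/4) + (2)·(1/4) = -13/4.
s2: (4)·(1/2) + (6)·(1/4) + (7)·(1/4) = 21/4.
s3: (-4)·(1/2) + (-4)·(1/4) + (-1)·(1/4) = -13/4.
s4: (-3)·(1/2) + (7)·(1/4) + (-3)·(1/4) = -1/2.
The best pure response is s2 with expected payoff 21/4.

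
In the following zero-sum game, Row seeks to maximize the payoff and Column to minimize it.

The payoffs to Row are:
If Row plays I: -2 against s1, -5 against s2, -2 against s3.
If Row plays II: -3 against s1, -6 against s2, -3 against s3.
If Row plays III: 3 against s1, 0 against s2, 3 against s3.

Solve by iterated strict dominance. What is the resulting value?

0

Row II is strictly dominated by row I (-2>-3, -5>-6, -2>-3); eliminate II.
Row I is strictly dominated by row III (3>-2, 0>-5, 3>-2); eliminate I.
Column s3 is strictly dominated by s2 for Column (0<3); eliminate s3.
Column s1 is strictly dominated by s2 for Column (0<3); eliminate s1.
Only (III, s2) remains, with payoff 0.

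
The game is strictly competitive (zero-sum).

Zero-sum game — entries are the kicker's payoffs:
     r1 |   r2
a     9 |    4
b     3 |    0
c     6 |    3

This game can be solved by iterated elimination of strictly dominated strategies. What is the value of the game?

4

Column r1 is strictly dominated by r2 for the goalkeeper (4<9, 0<3, 3<6); eliminate r1.
Row b is strictly dominated by row a (4>0); eliminate b.
Row c is strictly dominated by row a (4>3); eliminate c.
Only (a, r2) remains, with payoff 4.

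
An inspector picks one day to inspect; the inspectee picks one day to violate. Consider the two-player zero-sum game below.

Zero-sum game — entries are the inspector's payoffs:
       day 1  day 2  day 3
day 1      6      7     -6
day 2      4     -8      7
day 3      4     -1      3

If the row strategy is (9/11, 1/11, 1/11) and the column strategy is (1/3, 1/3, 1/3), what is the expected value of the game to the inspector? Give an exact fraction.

24/11

Against (1/3, 1/3, 1/3), each row's expected payoff is day 1: 7/3; day 2: 1; day 3: 2.
Taking the (9/11, 1/11, 1/11)-weighted average: (9/11)·(7/3) + (1/11)·(1) + (1/11)·(2) = 24/11.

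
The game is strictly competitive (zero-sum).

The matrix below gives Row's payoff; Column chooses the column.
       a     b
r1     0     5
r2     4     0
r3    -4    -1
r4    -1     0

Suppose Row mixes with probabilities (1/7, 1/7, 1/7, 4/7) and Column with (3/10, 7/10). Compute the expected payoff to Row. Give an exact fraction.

Against (3/10, 7/10), each row's expected payoff is r1: 7/2; r2: 6/5; r3: -19/10; r4: -3/10.
Taking the (1/7, 1/7, 1/7, 4/7)-weighted average: (1/7)·(7/2) + (1/7)·(6/5) + (1/7)·(-19/10) + (4/7)·(-3/10) = 8/35.

8/35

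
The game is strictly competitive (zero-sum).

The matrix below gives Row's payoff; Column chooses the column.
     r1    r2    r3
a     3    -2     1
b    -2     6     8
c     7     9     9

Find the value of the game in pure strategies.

7

Row minima: -2, -2, 7 → Row's maximin is 7.
Column maxima: 7, 9, 9 → Column's minimax is 7.
They coincide at (c, r1), so the value is 7.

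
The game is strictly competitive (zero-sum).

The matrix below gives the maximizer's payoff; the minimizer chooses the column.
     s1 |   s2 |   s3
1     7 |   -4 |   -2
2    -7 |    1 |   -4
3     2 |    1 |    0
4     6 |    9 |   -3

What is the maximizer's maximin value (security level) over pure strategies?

0

The worst-case payoff for each row is 1: -4, 2: -7, 3: 0, 4: -3.
The best of these is 0.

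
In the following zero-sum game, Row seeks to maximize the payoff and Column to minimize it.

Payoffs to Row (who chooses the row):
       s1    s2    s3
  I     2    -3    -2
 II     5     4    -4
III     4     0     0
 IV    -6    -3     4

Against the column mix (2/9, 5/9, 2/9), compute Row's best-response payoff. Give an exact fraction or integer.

22/9

I: (2)·(2/9) + (-3)·(5/9) + (-2)·(2/9) = -5/3.
II: (5)·(2/9) + (4)·(5/9) + (-4)·(2/9) = 22/9.
III: (4)·(2/9) + (0)·(5/9) + (0)·(2/9) = 8/9.
IV: (-6)·(2/9) + (-3)·(5/9) + (4)·(2/9) = -19/9.
The best pure response is II with expected payoff 22/9.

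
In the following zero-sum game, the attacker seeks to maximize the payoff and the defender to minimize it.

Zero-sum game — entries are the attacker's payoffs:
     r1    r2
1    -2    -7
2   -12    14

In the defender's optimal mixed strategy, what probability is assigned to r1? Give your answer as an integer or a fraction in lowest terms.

Row minima are -7 and -12, so the attacker's maximin is -7; column maxima are -2 and 14, so the defender's minimax is -2. These differ, so the equilibrium is in mixed strategies.
Let the defender play r1 with probability q. The attacker is indifferent when −2q − 7(1−q) = −12q + 14(1−q), giving q = 21/31.

21/31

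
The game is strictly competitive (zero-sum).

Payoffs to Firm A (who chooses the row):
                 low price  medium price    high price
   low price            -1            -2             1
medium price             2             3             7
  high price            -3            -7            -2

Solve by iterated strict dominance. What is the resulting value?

Row high price is strictly dominated by row low price (-1>-3, -2>-7, 1>-2); eliminate high price.
Row low price is strictly dominated by row medium price (2>-1, 3>-2, 7>1); eliminate low price.
Column high price is strictly dominated by low price for Firm B (2<7); eliminate high price.
Column medium price is strictly dominated by low price for Firm B (2<3); eliminate medium price.
Only (medium price, low price) remains, with payoff 2.

2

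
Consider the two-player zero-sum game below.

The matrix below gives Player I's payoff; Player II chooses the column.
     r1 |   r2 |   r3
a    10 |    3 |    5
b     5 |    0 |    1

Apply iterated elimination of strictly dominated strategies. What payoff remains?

Column r3 is strictly dominated by r2 for Player II (3<5, 0<1); eliminate r3.
Column r1 is strictly dominated by r2 for Player II (3<10, 0<5); eliminate r1.
Row b is strictly dominated by row a (3>0); eliminate b.
Only (a, r2) remains, with payoff 3.

3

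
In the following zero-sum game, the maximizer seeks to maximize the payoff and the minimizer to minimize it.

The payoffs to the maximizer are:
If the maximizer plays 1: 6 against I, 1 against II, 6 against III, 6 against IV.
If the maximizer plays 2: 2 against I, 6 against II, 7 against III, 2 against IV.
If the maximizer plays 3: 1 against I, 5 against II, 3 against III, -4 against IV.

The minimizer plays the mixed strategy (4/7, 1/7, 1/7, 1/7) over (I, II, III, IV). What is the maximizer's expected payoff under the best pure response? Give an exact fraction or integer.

1: (6)·(4/7) + (1)·(1/7) + (6)·(1/7) + (6)·(1/7) = 37/7.
2: (2)·(4/7) + (6)·(1/7) + (7)·(1/7) + (2)·(1/7) = 23/7.
3: (1)·(4/7) + (5)·(1/7) + (3)·(1/7) + (-4)·(1/7) = 8/7.
The best pure response is 1 with expected payoff 37/7.

37/7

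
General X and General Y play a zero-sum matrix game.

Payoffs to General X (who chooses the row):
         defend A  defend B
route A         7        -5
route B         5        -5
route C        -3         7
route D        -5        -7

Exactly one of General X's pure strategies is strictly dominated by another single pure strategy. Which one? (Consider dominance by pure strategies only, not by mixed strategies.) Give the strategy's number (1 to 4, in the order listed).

4

Compare route D with route A: 7 > -5, -5 > -7.
So route A strictly dominates route D for General X; route D is strictly dominated.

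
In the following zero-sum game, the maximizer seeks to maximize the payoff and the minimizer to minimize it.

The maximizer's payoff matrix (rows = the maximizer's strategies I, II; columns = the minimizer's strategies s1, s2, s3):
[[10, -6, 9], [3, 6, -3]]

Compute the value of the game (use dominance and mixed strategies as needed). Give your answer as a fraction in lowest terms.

Column s1 is strictly dominated by s3 for the minimizer (it gives the maximizer more in every row).
The remaining 2×2 game on (I, II) × (s2, s3) has no saddle point. Let the maximizer play I with probability p; indifference gives −6p + 6(1−p) = 9p − 3(1−p), so p = 3/8.
Similarly the minimizer's optimal q on s2 is 1/2, and the value is -6·(1/2) + (9)·(1/2) = 3/2.

3/2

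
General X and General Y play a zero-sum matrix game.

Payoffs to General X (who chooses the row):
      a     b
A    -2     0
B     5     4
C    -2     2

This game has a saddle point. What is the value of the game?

4

Row minima: -2, 4, -2 → General X's maximin is 4.
Column maxima: 5, 4 → General Y's minimax is 4.
They coincide at (B, b), so the value is 4.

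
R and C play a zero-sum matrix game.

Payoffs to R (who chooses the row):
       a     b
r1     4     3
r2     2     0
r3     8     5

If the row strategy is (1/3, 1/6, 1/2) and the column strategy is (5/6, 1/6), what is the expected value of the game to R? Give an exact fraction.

191/36

Against (5/6, 1/6), each row's expected payoff is r1: 23/6; r2: 5/3; r3: 15/2.
Taking the (1/3, 1/6, 1/2)-weighted average: (1/3)·(23/6) + (1/6)·(5/3) + (1/2)·(15/2) = 191/36.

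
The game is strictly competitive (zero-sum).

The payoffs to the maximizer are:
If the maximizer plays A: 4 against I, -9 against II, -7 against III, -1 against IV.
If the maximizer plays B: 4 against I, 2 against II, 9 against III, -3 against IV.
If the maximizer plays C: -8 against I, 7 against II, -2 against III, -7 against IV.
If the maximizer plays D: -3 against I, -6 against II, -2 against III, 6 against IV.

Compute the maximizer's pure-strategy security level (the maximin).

-3

The worst-case payoff for each row is A: -9, B: -3, C: -8, D: -6.
The best of these is -3.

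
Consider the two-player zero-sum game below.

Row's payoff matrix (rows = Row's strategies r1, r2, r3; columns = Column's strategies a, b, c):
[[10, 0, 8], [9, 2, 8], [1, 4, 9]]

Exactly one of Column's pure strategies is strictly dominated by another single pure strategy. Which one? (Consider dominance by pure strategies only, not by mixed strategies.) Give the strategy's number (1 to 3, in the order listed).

Column prefers columns that give Row less. Compare c with b: 0 < 8, 2 < 8, 4 < 9.
So b strictly dominates c for Column; c is strictly dominated.

3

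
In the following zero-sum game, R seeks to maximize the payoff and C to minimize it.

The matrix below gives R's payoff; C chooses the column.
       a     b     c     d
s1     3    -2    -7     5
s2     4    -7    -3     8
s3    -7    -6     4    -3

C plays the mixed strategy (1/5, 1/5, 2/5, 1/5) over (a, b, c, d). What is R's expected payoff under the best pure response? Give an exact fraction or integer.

-1/5

s1: (3)·(1/5) + (-2)·(1/5) + (-7)·(2/5) + (5)·(1/5) = -8/5.
s2: (4)·(1/5) + (-7)·(1/5) + (-3)·(2/5) + (8)·(1/5) = -1/5.
s3: (-7)·(1/5) + (-6)·(1/5) + (4)·(2/5) + (-3)·(1/5) = -8/5.
The best pure response is s2 with expected payoff -1/5.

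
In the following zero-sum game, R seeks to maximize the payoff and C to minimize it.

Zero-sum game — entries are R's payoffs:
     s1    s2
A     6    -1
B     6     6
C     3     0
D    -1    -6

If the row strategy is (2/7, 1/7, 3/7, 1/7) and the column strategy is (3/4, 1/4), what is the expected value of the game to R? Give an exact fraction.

Against (3/4, 1/4), each row's expected payoff is A: 17/4; B: 6; C: 9/4; D: -9/4.
Taking the (2/7, 1/7, 3/7, 1/7)-weighted average: (2/7)·(17/4) + (1/7)·(6) + (3/7)·(9/4) + (1/7)·(-9/4) = 19/7.

19/7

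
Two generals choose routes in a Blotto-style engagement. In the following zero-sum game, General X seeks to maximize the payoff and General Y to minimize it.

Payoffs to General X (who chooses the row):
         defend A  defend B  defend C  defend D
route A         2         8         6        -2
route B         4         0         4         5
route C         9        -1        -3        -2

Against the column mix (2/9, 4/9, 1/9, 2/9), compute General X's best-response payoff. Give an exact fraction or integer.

38/9

route A: (2)·(2/9) + (8)·(4/9) + (6)·(1/9) + (-2)·(2/9) = 38/9.
route B: (4)·(2/9) + (0)·(4/9) + (4)·(1/9) + (5)·(2/9) = 22/9.
route C: (9)·(2/9) + (-1)·(4/9) + (-3)·(1/9) + (-2)·(2/9) = 7/9.
The best pure response is route A with expected payoff 38/9.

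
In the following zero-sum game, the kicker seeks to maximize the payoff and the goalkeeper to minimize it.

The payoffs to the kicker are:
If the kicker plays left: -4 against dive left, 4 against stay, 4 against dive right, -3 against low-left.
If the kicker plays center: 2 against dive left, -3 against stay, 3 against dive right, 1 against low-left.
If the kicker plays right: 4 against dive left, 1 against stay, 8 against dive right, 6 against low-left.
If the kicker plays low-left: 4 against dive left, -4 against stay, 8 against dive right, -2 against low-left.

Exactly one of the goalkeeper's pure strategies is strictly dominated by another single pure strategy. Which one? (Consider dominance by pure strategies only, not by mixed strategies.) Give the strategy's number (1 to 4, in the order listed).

The goalkeeper prefers columns that give the kicker less. Compare dive right with dive left: -4 < 4, 2 < 3, 4 < 8, 4 < 8.
So dive left strictly dominates dive right for the goalkeeper; dive right is strictly dominated.

3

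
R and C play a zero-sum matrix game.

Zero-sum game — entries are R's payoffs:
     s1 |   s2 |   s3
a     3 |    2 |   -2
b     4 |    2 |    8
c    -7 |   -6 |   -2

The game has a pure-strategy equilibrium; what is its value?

2

Row minima: -2, 2, -7 → R's maximin is 2.
Column maxima: 4, 2, 8 → C's minimax is 2.
They coincide at (b, s2), so the value is 2.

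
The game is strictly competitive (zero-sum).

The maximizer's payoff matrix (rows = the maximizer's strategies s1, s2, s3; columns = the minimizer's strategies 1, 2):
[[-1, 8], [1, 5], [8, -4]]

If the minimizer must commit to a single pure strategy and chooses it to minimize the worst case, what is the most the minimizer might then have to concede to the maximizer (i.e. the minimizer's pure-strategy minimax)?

The worst case (largest entry) in each column is 1: 8, 2: 8.
The best (smallest) of these is 8.

8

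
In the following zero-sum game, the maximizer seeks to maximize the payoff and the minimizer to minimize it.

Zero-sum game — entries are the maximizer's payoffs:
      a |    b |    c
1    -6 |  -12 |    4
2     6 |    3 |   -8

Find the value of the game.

Column a is strictly dominated by b for the minimizer (it gives the maximizer more in every row).
The remaining 2×2 game on (1, 2) × (b, c) has no saddle point. Let the maximizer play 1 with probability p; indifference gives −12p + 3(1−p) = 4p − 8(1−p), so p = 11/27.
Similarly the minimizer's optimal q on b is 4/9, and the value is -12·(4/9) + (4)·(5/9) = -28/9.

-28/9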